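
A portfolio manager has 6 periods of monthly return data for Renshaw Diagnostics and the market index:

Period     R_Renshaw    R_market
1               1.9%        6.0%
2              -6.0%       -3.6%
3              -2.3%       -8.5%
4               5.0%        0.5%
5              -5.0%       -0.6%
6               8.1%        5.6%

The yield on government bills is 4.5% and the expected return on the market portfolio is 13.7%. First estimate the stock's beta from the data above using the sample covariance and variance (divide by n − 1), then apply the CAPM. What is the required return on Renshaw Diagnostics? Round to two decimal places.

10.72%

Mean R_i = (1.9 − 6.0 − 2.3 + 5.0 − 5.0 + 8.1) / 6 = 0.2833%
Mean R_m = (6.0 − 3.6 − 8.5 + 0.5 − 0.6 + 5.6) / 6 = -0.1000%
Σ(R_i − R̄_i)(R_m − R̄_m) = 103.5800  ⇒  Cov = 103.5800 / 5 = 20.7160
Σ(R_m − R̄_m)² = 153.1200  ⇒  Var(R_m) = 153.1200 / 5 = 30.6240
β = Cov / Var(R_m) = 20.7160 / 30.6240 = 0.6765
MRP = 13.7% − 4.5% = 9.20%
E(R) = R_f + β × MRP = 4.5% + 0.6765 × 9.2% = 10.72%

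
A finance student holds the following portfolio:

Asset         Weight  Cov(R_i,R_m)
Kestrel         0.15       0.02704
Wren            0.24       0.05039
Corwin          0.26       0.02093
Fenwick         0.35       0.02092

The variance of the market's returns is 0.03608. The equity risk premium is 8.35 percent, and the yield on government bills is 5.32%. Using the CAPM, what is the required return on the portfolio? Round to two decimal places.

12.01%

β_Kestrel = 0.02704 / 0.03608 = 0.7494
β_Wren = 0.05039 / 0.03608 = 1.3966
β_Corwin = 0.02093 / 0.03608 = 0.5801
β_Fenwick = 0.02092 / 0.03608 = 0.5798
β_P = Σ w_i β_i = 0.15×0.7494 + 0.24×1.3966 + 0.26×0.5801 + 0.35×0.5798 = 0.8014
E(R_P) = R_f + β_P × MRP = 5.32% + 0.8014 × 8.35% = 12.01%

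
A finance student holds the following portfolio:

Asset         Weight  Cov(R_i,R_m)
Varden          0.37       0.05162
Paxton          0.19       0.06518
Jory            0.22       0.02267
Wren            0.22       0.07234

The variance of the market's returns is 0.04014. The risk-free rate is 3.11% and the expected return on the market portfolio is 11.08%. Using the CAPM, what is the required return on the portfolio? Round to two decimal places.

β_Varden = 0.05162 / 0.04014 = 1.2860
β_Paxton = 0.06518 / 0.04014 = 1.6238
β_Jory = 0.02267 / 0.04014 = 0.5648
β_Wren = 0.07234 / 0.04014 = 1.8022
β_P = Σ w_i β_i = 0.37×1.2860 + 0.19×1.6238 + 0.22×0.5648 + 0.22×1.8022 = 1.3051
MRP = 11.08% − 3.11% = 7.97%
E(R_P) = R_f + β_P × MRP = 3.11% + 1.3051 × 7.97% = 13.51%

13.51%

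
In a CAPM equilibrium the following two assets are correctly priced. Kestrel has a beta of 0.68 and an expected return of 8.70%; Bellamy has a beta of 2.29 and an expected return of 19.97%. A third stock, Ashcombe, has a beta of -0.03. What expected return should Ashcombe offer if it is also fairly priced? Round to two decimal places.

3.73%

MRP (SML slope) = (19.97% − 8.70%) / (2.29 − 0.68) = 11.27% / 1.61 = 7.0000%
R_f (intercept) = 8.70% − 0.68 × 7.0000% = 3.9400%
E(R_Ashcombe) = R_f + β × MRP = 3.9400% + -0.03 × 7.0000% = 3.73%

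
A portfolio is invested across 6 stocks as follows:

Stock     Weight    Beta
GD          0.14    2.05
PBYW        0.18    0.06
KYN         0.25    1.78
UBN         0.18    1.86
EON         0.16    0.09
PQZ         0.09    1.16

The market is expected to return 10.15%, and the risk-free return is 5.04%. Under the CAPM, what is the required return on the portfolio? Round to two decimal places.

11.15%

β_P = Σ w_i β_i = 0.14×2.05 + 0.18×0.06 + 0.25×1.78 + 0.18×1.86 + 0.16×0.09 + 0.09×1.16 = 1.1964
MRP = 10.15% − 5.04% = 5.11%
E(R_P) = R_f + β_P × MRP = 5.04% + 1.1964 × 5.11% = 11.15%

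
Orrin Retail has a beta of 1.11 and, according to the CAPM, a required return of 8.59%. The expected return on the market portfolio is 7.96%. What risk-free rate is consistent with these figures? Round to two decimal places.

2.23%

E(R) = R_f + β(E(R_m) − R_f) = R_f(1 − β) + β·E(R_m)
8.59% = R_f × (1 − 1.11) + 1.11 × 7.96%
8.59% = R_f × -0.11 + 8.8356%
R_f = (8.59% − 8.8356%) / -0.11 = 2.23%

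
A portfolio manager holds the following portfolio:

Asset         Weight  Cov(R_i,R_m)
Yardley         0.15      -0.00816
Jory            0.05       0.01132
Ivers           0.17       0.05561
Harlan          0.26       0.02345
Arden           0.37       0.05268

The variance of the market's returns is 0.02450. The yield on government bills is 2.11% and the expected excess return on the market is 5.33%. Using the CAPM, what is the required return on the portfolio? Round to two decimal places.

β_Yardley = -0.00816 / 0.02450 = -0.3331
β_Jory = 0.01132 / 0.02450 = 0.4620
β_Ivers = 0.05561 / 0.02450 = 2.2698
β_Harlan = 0.02345 / 0.02450 = 0.9571
β_Arden = 0.05268 / 0.02450 = 2.1502
β_P = Σ w_i β_i = 0.15×-0.3331 + 0.05×0.4620 + 0.17×2.2698 + 0.26×0.9571 + 0.37×2.1502 = 1.4034
E(R_P) = R_f + β_P × MRP = 2.11% + 1.4034 × 5.33% = 9.59%

9.59%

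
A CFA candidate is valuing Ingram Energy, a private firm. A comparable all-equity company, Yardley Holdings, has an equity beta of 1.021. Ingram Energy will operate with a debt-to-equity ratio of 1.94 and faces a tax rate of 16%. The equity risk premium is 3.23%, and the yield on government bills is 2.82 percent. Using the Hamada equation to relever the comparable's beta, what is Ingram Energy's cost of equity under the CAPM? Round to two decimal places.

11.49%

β_L = β_U × [1 + (1 − t)(D/E)] = 1.021 × [1 + (1 − 0.16) × 1.94]
    = 1.021 × [1 + 0.84 × 1.94] = 1.021 × 2.6296 = 2.6848
E(R) = R_f + β_L × MRP = 2.82% + 2.6848 × 3.23% = 11.49%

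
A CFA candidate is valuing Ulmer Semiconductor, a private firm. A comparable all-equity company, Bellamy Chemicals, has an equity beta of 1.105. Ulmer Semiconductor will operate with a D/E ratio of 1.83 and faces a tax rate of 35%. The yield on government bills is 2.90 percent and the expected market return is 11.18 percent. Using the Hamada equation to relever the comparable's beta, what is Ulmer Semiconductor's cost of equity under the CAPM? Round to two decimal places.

β_L = β_U × [1 + (1 − t)(D/E)] = 1.105 × [1 + (1 − 0.35) × 1.83]
    = 1.105 × [1 + 0.65 × 1.83] = 1.105 × 2.1895 = 2.4194
MRP = 11.18% − 2.90% = 8.28%
E(R) = R_f + β_L × MRP = 2.90% + 2.4194 × 8.28% = 22.93%

22.93%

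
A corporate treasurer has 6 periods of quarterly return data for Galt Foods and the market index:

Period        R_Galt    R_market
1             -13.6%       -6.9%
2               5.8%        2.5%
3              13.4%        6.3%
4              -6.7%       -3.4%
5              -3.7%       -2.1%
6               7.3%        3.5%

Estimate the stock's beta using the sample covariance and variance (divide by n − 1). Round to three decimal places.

Mean R_i = (-13.6 + 5.8 + 13.4 − 6.7 − 3.7 + 7.3) / 6 = 0.4167%
Mean R_m = (-6.9 + 2.5 + 6.3 − 3.4 − 2.1 + 3.5) / 6 = -0.0167%
Σ(R_i − R̄_i)(R_m − R̄_m) = 248.9017  ⇒  Cov = 248.9017 / 5 = 49.7803
Σ(R_m − R̄_m)² = 121.7683  ⇒  Var(R_m) = 121.7683 / 5 = 24.3537
β = Cov / Var(R_m) = 49.7803 / 24.3537 = 2.0441

2.044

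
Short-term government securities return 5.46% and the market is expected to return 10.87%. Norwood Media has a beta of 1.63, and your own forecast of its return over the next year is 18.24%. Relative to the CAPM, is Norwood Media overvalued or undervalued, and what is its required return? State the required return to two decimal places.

Undervalued; required return 14.28%

MRP = 10.87% − 5.46% = 5.41%
Required return = R_f + β·MRP = 5.46% + 1.63 × 5.41% = 14.28%
Forecast 18.24% > required 14.28% → the stock plots above the SML → undervalued.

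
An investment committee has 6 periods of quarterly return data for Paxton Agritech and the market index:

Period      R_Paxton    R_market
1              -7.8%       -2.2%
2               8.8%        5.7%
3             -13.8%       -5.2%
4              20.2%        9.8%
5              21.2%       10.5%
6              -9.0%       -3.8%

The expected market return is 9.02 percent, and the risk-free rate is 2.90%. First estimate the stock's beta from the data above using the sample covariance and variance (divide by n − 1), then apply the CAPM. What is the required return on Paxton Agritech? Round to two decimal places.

16.33%

Mean R_i = (-7.8 + 8.8 − 13.8 + 20.2 + 21.2 − 9.0) / 6 = 3.2667%
Mean R_m = (-2.2 + 5.7 − 5.2 + 9.8 + 10.5 − 3.8) / 6 = 2.4667%
Σ(R_i − R̄_i)(R_m − R̄_m) = 545.4933  ⇒  Cov = 545.4933 / 5 = 109.0987
Σ(R_m − R̄_m)² = 248.5933  ⇒  Var(R_m) = 248.5933 / 5 = 49.7187
β = Cov / Var(R_m) = 109.0987 / 49.7187 = 2.1943
MRP = 9.02% − 2.90% = 6.12%
E(R) = R_f + β × MRP = 2.90% + 2.1943 × 6.12% = 16.33%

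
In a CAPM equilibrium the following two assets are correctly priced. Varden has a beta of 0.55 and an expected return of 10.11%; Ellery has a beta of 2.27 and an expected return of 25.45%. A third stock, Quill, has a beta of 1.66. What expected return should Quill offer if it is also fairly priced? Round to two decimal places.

20.01%

MRP (SML slope) = (25.45% − 10.11%) / (2.27 − 0.55) = 15.34% / 1.72 = 8.9186%
R_f (intercept) = 10.11% − 0.55 × 8.9186% = 5.2048%
E(R_Quill) = R_f + β × MRP = 5.2048% + 1.66 × 8.9186% = 20.01%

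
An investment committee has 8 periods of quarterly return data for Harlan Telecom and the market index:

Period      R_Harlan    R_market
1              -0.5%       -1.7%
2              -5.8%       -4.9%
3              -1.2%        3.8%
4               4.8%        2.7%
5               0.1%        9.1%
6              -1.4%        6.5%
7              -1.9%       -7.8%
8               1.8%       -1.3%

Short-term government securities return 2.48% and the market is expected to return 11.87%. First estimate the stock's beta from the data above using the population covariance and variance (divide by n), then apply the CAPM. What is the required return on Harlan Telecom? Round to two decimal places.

Mean R_i = (-0.5 − 5.8 − 1.2 + 4.8 + 0.1 − 1.4 − 1.9 + 1.8) / 8 = -0.5125%
Mean R_m = (-1.7 − 4.9 + 3.8 + 2.7 + 9.1 + 6.5 − 7.8 − 1.3) / 8 = 0.8000%
Σ(R_i − R̄_i)(R_m − R̄_m) = 45.2400  ⇒  Cov = 45.2400 / 8 = 5.6550
Σ(R_m − R̄_m)² = 231.1000  ⇒  Var(R_m) = 231.1000 / 8 = 28.8875
β = Cov / Var(R_m) = 5.6550 / 28.8875 = 0.1958
MRP = 11.87% − 2.48% = 9.39%
E(R) = R_f + β × MRP = 2.48% + 0.1958 × 9.39% = 4.32%

4.32%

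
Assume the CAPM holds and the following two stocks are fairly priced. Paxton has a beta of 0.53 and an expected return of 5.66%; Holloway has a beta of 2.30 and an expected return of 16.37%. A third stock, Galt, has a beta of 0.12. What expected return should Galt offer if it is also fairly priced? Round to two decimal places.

3.18%

MRP (SML slope) = (16.37% − 5.66%) / (2.30 − 0.53) = 10.71% / 1.77 = 6.0508%
R_f (intercept) = 5.66% − 0.53 × 6.0508% = 2.4531%
E(R_Galt) = R_f + β × MRP = 2.4531% + 0.12 × 6.0508% = 3.18%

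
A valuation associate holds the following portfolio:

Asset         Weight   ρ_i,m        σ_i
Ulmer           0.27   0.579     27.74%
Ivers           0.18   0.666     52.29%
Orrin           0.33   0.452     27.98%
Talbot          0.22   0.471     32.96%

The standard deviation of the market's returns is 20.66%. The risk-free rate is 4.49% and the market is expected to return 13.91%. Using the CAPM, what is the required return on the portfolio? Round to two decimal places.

12.79%

β_Ulmer = 0.579 × 27.74% / 20.66% = 0.7774
β_Ivers = 0.666 × 52.29% / 20.66% = 1.6856
β_Orrin = 0.452 × 27.98% / 20.66% = 0.6121
β_Talbot = 0.471 × 32.96% / 20.66% = 0.7514
β_P = Σ w_i β_i = 0.27×0.7774 + 0.18×1.6856 + 0.33×0.6121 + 0.22×0.7514 = 0.8806
MRP = 13.91% − 4.49% = 9.42%
E(R_P) = R_f + β_P × MRP = 4.49% + 0.8806 × 9.42% = 12.79%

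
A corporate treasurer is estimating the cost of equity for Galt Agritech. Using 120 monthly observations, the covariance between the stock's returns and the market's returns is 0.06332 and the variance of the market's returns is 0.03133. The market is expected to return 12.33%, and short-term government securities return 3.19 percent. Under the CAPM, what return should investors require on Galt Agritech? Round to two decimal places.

β = Cov(R_i, R_m) / Var(R_m) = 0.06332 / 0.03133 = 2.0211
MRP = 12.33% − 3.19% = 9.14%
E(R) = R_f + β × MRP = 3.19% + 2.0211 × 9.14% = 21.66%

21.66%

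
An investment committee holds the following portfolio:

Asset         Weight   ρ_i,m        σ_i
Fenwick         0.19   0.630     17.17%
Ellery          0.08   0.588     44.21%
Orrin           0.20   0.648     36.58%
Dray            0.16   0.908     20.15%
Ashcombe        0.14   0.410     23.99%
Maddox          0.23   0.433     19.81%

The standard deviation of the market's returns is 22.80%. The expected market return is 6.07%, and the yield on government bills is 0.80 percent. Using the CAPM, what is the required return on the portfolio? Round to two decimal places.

β_Fenwick = 0.630 × 17.17% / 22.80% = 0.4744
β_Ellery = 0.588 × 44.21% / 22.80% = 1.1402
β_Orrin = 0.648 × 36.58% / 22.80% = 1.0396
β_Dray = 0.908 × 20.15% / 22.80% = 0.8025
β_Ashcombe = 0.410 × 23.99% / 22.80% = 0.4314
β_Maddox = 0.433 × 19.81% / 22.80% = 0.3762
β_P = Σ w_i β_i = 0.19×0.4744 + 0.08×1.1402 + 0.20×1.0396 + 0.16×0.8025 + 0.14×0.4314 + 0.23×0.3762 = 0.6646
MRP = 6.07% − 0.80% = 5.27%
E(R_P) = R_f + β_P × MRP = 0.80% + 0.6646 × 5.27% = 4.30%

4.30%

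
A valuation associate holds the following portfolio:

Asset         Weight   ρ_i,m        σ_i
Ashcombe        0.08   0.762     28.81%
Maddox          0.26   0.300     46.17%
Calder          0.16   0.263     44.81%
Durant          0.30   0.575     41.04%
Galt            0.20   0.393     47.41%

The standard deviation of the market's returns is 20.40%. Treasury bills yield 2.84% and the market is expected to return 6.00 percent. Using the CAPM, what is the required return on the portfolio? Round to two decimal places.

5.64%

β_Ashcombe = 0.762 × 28.81% / 20.40% = 1.0761
β_Maddox = 0.300 × 46.17% / 20.40% = 0.6790
β_Calder = 0.263 × 44.81% / 20.40% = 0.5777
β_Durant = 0.575 × 41.04% / 20.40% = 1.1568
β_Galt = 0.393 × 47.41% / 20.40% = 0.9133
β_P = Σ w_i β_i = 0.08×1.0761 + 0.26×0.6790 + 0.16×0.5777 + 0.30×1.1568 + 0.20×0.9133 = 0.8848
MRP = 6.00% − 2.84% = 3.16%
E(R_P) = R_f + β_P × MRP = 2.84% + 0.8848 × 3.16% = 5.64%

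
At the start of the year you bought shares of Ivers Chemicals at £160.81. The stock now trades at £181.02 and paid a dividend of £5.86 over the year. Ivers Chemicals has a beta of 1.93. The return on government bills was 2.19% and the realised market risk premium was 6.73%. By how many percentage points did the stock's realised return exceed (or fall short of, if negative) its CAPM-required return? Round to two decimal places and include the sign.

+1.03%

Realised HPR = (P1 + D1 − P0) / P0 = (181.02 + 5.86 − 160.81) / 160.81 = 26.07 / 160.81 = 16.2117%
CAPM required = R_f + β·MRP = 2.19% + 1.93 × 6.73% = 15.1789%
α = realised − required = 16.2117% − 15.1789% = +1.03%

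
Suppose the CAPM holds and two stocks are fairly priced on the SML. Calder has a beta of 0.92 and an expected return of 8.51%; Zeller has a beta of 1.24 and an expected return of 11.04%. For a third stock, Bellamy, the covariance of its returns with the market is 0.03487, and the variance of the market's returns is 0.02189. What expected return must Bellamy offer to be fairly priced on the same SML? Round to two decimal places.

13.83%

MRP = (11.04% − 8.51%) / (1.24 − 0.92) = 7.9063%
R_f = 8.51% − 0.92 × 7.9063% = 1.2362%
β_Bellamy = Cov / Var(R_m) = 0.03487 / 0.02189 = 1.5930
E(R_Bellamy) = R_f + β × MRP = 1.2362% + 1.5930 × 7.9063% = 13.83%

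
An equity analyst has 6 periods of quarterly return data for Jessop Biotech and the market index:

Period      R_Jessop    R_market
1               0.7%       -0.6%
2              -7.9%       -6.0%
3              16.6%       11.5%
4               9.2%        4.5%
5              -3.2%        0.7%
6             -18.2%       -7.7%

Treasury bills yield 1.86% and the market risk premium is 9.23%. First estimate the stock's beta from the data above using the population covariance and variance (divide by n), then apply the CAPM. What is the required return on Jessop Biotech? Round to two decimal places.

Mean R_i = (0.7 − 7.9 + 16.6 + 9.2 − 3.2 − 18.2) / 6 = -0.4667%
Mean R_m = (-0.6 − 6.0 + 11.5 + 4.5 + 0.7 − 7.7) / 6 = 0.4000%
Σ(R_i − R̄_i)(R_m − R̄_m) = 418.3000  ⇒  Cov = 418.3000 / 6 = 69.7167
Σ(R_m − R̄_m)² = 247.6800  ⇒  Var(R_m) = 247.6800 / 6 = 41.2800
β = Cov / Var(R_m) = 69.7167 / 41.2800 = 1.6889
E(R) = R_f + β × MRP = 1.86% + 1.6889 × 9.23% = 17.45%

17.45%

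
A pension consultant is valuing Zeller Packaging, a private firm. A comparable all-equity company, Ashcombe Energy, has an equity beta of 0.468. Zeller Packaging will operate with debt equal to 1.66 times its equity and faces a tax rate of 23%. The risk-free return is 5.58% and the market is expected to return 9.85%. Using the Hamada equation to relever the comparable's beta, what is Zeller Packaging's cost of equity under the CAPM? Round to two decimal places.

10.13%

β_L = β_U × [1 + (1 − t)(D/E)] = 0.468 × [1 + (1 − 0.23) × 1.66]
    = 0.468 × [1 + 0.77 × 1.66] = 0.468 × 2.2782 = 1.0662
MRP = 9.85% − 5.58% = 4.27%
E(R) = R_f + β_L × MRP = 5.58% + 1.0662 × 4.27% = 10.13%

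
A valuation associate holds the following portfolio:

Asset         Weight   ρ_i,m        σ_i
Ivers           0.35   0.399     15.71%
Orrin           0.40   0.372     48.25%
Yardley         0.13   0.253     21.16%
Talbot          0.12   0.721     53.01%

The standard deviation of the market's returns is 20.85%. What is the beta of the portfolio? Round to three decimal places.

β_Ivers = 0.399 × 15.71% / 20.85% = 0.3006
β_Orrin = 0.372 × 48.25% / 20.85% = 0.8609
β_Yardley = 0.253 × 21.16% / 20.85% = 0.2568
β_Talbot = 0.721 × 53.01% / 20.85% = 1.8331
β_P = Σ w_i β_i = 0.35×0.3006 + 0.40×0.8609 + 0.13×0.2568 + 0.12×1.8331 = 0.7029

0.703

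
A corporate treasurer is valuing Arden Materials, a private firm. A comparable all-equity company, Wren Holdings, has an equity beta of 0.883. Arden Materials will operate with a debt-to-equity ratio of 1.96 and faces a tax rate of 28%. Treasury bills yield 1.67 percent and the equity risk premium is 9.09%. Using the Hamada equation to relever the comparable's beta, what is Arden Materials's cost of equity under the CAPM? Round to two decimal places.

21.02%

β_L = β_U × [1 + (1 − t)(D/E)] = 0.883 × [1 + (1 − 0.28) × 1.96]
    = 0.883 × [1 + 0.72 × 1.96] = 0.883 × 2.4112 = 2.1291
E(R) = R_f + β_L × MRP = 1.67% + 2.1291 × 9.09% = 21.02%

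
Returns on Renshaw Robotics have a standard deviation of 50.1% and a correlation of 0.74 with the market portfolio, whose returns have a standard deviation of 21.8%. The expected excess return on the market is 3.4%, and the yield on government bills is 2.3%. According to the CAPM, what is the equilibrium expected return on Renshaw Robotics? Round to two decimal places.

β = ρ × σ_i / σ_m = 0.74 × 50.1% / 21.8% = 1.7006
E(R) = 2.3% + 1.7006 × 3.4% = 8.08%

8.08%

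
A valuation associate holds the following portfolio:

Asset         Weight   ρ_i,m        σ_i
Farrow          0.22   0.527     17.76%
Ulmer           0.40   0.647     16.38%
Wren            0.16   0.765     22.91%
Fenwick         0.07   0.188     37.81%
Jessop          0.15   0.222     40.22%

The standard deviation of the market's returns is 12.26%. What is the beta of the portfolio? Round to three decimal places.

0.892

β_Farrow = 0.527 × 17.76% / 12.26% = 0.7634
β_Ulmer = 0.647 × 16.38% / 12.26% = 0.8644
β_Wren = 0.765 × 22.91% / 12.26% = 1.4295
β_Fenwick = 0.188 × 37.81% / 12.26% = 0.5798
β_Jessop = 0.222 × 40.22% / 12.26% = 0.7283
β_P = Σ w_i β_i = 0.22×0.7634 + 0.40×0.8644 + 0.16×1.4295 + 0.07×0.5798 + 0.15×0.7283 = 0.8923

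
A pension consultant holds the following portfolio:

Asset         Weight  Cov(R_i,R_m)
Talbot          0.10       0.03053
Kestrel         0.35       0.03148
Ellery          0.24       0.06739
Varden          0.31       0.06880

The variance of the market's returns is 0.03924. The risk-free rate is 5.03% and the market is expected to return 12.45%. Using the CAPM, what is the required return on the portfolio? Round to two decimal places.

β_Talbot = 0.03053 / 0.03924 = 0.7780
β_Kestrel = 0.03148 / 0.03924 = 0.8022
β_Ellery = 0.06739 / 0.03924 = 1.7174
β_Varden = 0.06880 / 0.03924 = 1.7533
β_P = Σ w_i β_i = 0.10×0.7780 + 0.35×0.8022 + 0.24×1.7174 + 0.31×1.7533 = 1.3143
MRP = 12.45% − 5.03% = 7.42%
E(R_P) = R_f + β_P × MRP = 5.03% + 1.3143 × 7.42% = 14.78%

14.78%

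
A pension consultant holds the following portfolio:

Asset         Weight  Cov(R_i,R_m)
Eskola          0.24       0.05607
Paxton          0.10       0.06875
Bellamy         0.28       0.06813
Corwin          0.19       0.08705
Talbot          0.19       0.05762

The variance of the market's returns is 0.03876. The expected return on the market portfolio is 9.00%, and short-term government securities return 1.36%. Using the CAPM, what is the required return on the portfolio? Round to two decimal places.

β_Eskola = 0.05607 / 0.03876 = 1.4466
β_Paxton = 0.06875 / 0.03876 = 1.7737
β_Bellamy = 0.06813 / 0.03876 = 1.7577
β_Corwin = 0.08705 / 0.03876 = 2.2459
β_Talbot = 0.05762 / 0.03876 = 1.4866
β_P = Σ w_i β_i = 0.24×1.4466 + 0.10×1.7737 + 0.28×1.7577 + 0.19×2.2459 + 0.19×1.4866 = 1.7259
MRP = 9.00% − 1.36% = 7.64%
E(R_P) = R_f + β_P × MRP = 1.36% + 1.7259 × 7.64% = 14.55%

14.55%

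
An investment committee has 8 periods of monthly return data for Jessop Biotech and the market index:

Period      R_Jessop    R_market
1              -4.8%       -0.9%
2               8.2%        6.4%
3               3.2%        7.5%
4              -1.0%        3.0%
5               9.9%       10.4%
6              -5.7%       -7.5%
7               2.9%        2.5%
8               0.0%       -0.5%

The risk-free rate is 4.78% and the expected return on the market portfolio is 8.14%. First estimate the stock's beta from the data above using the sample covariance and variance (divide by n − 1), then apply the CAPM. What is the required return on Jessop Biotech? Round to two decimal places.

7.75%

Mean R_i = (-4.8 + 8.2 + 3.2 − 1.0 + 9.9 − 5.7 + 2.9 + 0.0) / 8 = 1.5875%
Mean R_m = (-0.9 + 6.4 + 7.5 + 3.0 + 10.4 − 7.5 + 2.5 − 0.5) / 8 = 2.6125%
Σ(R_i − R̄_i)(R_m − R̄_m) = 197.5813  ⇒  Cov = 197.5813 / 7 = 28.2259
Σ(R_m − R̄_m)² = 223.3288  ⇒  Var(R_m) = 223.3288 / 7 = 31.9041
β = Cov / Var(R_m) = 28.2259 / 31.9041 = 0.8847
MRP = 8.14% − 4.78% = 3.36%
E(R) = R_f + β × MRP = 4.78% + 0.8847 × 3.36% = 7.75%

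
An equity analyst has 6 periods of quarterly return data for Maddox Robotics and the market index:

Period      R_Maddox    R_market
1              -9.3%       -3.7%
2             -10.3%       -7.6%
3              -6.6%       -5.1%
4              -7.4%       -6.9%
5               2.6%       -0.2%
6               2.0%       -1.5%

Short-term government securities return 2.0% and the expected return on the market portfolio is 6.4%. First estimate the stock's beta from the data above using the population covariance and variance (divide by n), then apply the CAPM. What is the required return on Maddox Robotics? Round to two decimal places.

Mean R_i = (-9.3 − 10.3 − 6.6 − 7.4 + 2.6 + 2.0) / 6 = -4.8333%
Mean R_m = (-3.7 − 7.6 − 5.1 − 6.9 − 0.2 − 1.5) / 6 = -4.1667%
Σ(R_i − R̄_i)(R_m − R̄_m) = 73.0567  ⇒  Cov = 73.0567 / 6 = 12.1761
Σ(R_m − R̄_m)² = 43.1933  ⇒  Var(R_m) = 43.1933 / 6 = 7.1989
β = Cov / Var(R_m) = 12.1761 / 7.1989 = 1.6914
MRP = 6.4% − 2.0% = 4.40%
E(R) = R_f + β × MRP = 2.0% + 1.6914 × 4.4% = 9.44%

9.44%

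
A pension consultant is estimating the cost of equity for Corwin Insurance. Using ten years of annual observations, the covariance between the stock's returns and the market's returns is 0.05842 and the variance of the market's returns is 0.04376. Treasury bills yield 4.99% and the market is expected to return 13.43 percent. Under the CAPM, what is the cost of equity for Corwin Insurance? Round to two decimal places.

β = Cov(R_i, R_m) / Var(R_m) = 0.05842 / 0.04376 = 1.3350
MRP = 13.43% − 4.99% = 8.44%
E(R) = R_f + β × MRP = 4.99% + 1.3350 × 8.44% = 16.26%

16.26%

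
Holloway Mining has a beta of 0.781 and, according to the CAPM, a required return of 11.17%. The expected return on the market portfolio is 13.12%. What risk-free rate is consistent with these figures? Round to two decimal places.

4.22%

E(R) = R_f + β(E(R_m) − R_f) = R_f(1 − β) + β·E(R_m)
11.17% = R_f × (1 − 0.781) + 0.781 × 13.12%
11.17% = R_f × 0.219 + 10.24672%
R_f = (11.17% − 10.24672%) / 0.219 = 4.22%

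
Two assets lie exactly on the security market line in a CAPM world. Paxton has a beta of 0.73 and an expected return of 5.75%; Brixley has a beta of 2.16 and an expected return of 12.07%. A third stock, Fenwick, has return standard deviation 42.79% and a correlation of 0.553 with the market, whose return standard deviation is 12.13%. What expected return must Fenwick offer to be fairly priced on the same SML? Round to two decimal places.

MRP = (12.07% − 5.75%) / (2.16 − 0.73) = 4.4196%
R_f = 5.75% − 0.73 × 4.4196% = 2.5237%
β_Fenwick = ρ·σ_i/σ_m = 0.553 × 42.79 / 12.13 = 1.9508
E(R_Fenwick) = R_f + β × MRP = 2.5237% + 1.9508 × 4.4196% = 11.15%

11.15%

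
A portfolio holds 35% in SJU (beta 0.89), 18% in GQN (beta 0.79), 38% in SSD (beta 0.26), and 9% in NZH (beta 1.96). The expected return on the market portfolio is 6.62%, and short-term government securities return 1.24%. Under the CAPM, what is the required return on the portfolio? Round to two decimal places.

β_P = Σ w_i β_i = 0.35×0.89 + 0.18×0.79 + 0.38×0.26 + 0.09×1.96 = 0.7289
MRP = 6.62% − 1.24% = 5.38%
E(R_P) = R_f + β_P × MRP = 1.24% + 0.7289 × 5.38% = 5.16%

5.16%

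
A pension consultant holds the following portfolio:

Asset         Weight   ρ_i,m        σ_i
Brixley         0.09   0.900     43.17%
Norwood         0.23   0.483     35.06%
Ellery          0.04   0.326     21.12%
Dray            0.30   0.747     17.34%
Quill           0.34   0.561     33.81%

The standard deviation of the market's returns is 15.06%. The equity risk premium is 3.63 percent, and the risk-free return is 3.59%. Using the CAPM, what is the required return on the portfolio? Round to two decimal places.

β_Brixley = 0.900 × 43.17% / 15.06% = 2.5799
β_Norwood = 0.483 × 35.06% / 15.06% = 1.1244
β_Ellery = 0.326 × 21.12% / 15.06% = 0.4572
β_Dray = 0.747 × 17.34% / 15.06% = 0.8601
β_Quill = 0.561 × 33.81% / 15.06% = 1.2595
β_P = Σ w_i β_i = 0.09×2.5799 + 0.23×1.1244 + 0.04×0.4572 + 0.30×0.8601 + 0.34×1.2595 = 1.1954
E(R_P) = R_f + β_P × MRP = 3.59% + 1.1954 × 3.63% = 7.93%

7.93%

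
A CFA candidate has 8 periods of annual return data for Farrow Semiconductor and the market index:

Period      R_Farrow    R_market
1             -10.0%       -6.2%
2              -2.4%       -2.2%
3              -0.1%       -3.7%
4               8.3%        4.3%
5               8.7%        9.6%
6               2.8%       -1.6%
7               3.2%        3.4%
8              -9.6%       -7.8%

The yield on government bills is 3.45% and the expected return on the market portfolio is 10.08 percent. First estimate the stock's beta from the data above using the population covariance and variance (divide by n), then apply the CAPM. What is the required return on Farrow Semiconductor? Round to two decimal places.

10.86%

Mean R_i = (-10.0 − 2.4 − 0.1 + 8.3 + 8.7 + 2.8 + 3.2 − 9.6) / 8 = 0.1125%
Mean R_m = (-6.2 − 2.2 − 3.7 + 4.3 + 9.6 − 1.6 + 3.4 − 7.8) / 8 = -0.5250%
Σ(R_i − R̄_i)(R_m − R̄_m) = 268.6125  ⇒  Cov = 268.6125 / 8 = 33.5766
Σ(R_m − R̄_m)² = 240.3750  ⇒  Var(R_m) = 240.3750 / 8 = 30.0469
β = Cov / Var(R_m) = 33.5766 / 30.0469 = 1.1175
MRP = 10.08% − 3.45% = 6.63%
E(R) = R_f + β × MRP = 3.45% + 1.1175 × 6.63% = 10.86%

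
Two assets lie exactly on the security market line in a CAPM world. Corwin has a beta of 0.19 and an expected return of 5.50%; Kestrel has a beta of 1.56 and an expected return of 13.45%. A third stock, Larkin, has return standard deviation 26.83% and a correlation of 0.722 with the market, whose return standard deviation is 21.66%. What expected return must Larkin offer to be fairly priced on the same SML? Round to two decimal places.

9.59%

MRP = (13.45% − 5.50%) / (1.56 − 0.19) = 5.8029%
R_f = 5.50% − 0.19 × 5.8029% = 4.3974%
β_Larkin = ρ·σ_i/σ_m = 0.722 × 26.83 / 21.66 = 0.8943
E(R_Larkin) = R_f + β × MRP = 4.3974% + 0.8943 × 5.8029% = 9.59%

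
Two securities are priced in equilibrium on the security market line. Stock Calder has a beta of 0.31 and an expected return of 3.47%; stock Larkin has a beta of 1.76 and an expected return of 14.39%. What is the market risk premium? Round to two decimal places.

7.53%

Both satisfy E(R) = R_f + β·MRP, so the slope of the SML is
MRP = (14.39% − 3.47%) / (1.76 − 0.31) = 10.92% / 1.45 = 7.5310%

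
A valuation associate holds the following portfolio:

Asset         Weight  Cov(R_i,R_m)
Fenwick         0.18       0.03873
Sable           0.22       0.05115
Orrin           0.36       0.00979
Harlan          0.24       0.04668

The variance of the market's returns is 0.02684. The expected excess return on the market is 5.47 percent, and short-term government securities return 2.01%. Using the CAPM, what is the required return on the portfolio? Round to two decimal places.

8.73%

β_Fenwick = 0.03873 / 0.02684 = 1.4430
β_Sable = 0.05115 / 0.02684 = 1.9057
β_Orrin = 0.00979 / 0.02684 = 0.3648
β_Harlan = 0.04668 / 0.02684 = 1.7392
β_P = Σ w_i β_i = 0.18×1.4430 + 0.22×1.9057 + 0.36×0.3648 + 0.24×1.7392 = 1.2277
E(R_P) = R_f + β_P × MRP = 2.01% + 1.2277 × 5.47% = 8.73%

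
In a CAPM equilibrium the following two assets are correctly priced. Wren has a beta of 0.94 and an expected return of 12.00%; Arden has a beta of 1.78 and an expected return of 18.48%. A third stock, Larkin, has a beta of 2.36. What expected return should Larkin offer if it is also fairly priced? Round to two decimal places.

22.95%

MRP (SML slope) = (18.48% − 12.00%) / (1.78 − 0.94) = 6.48% / 0.84 = 7.7143%
R_f (intercept) = 12.00% − 0.94 × 7.7143% = 4.7486%
E(R_Larkin) = R_f + β × MRP = 4.7486% + 2.36 × 7.7143% = 22.95%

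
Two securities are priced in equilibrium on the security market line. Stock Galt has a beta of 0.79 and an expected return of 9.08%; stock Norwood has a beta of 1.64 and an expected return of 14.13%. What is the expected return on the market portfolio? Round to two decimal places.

10.33%

Both satisfy E(R) = R_f + β·MRP, so the slope of the SML is
MRP = (14.13% − 9.08%) / (1.64 − 0.79) = 5.05% / 0.85 = 5.9412%
R_f = E(R_Galt) − β_Galt·MRP = 9.08% − 0.79 × 5.9412% = 4.3865%
E(R_m) = R_f + MRP = 4.3865% + 5.9412% = 10.33%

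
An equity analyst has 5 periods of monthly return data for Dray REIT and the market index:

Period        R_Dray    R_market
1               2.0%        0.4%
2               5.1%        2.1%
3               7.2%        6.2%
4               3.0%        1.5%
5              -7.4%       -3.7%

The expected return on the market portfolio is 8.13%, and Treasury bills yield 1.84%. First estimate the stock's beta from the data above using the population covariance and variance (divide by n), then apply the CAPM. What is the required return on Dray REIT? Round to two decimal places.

11.20%

Mean R_i = (2.0 + 5.1 + 7.2 + 3.0 − 7.4) / 5 = 1.9800%
Mean R_m = (0.4 + 2.1 + 6.2 + 1.5 − 3.7) / 5 = 1.3000%
Σ(R_i − R̄_i)(R_m − R̄_m) = 75.1600  ⇒  Cov = 75.1600 / 5 = 15.0320
Σ(R_m − R̄_m)² = 50.5000  ⇒  Var(R_m) = 50.5000 / 5 = 10.1000
β = Cov / Var(R_m) = 15.0320 / 10.1000 = 1.4883
MRP = 8.13% − 1.84% = 6.29%
E(R) = R_f + β × MRP = 1.84% + 1.4883 × 6.29% = 11.20%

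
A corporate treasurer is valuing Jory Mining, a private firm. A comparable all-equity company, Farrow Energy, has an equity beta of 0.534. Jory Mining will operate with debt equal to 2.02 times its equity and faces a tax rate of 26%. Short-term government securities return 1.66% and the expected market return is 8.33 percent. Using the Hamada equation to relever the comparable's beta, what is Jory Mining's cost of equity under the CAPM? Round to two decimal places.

10.55%

β_L = β_U × [1 + (1 − t)(D/E)] = 0.534 × [1 + (1 − 0.26) × 2.02]
    = 0.534 × [1 + 0.74 × 2.02] = 0.534 × 2.4948 = 1.3322
MRP = 8.33% − 1.66% = 6.67%
E(R) = R_f + β_L × MRP = 1.66% + 1.3322 × 6.67% = 10.55%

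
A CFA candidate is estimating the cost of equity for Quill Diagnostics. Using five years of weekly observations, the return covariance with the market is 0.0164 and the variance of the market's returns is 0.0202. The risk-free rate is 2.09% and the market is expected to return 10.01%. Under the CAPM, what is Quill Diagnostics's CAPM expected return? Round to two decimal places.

β = Cov(R_i, R_m) / Var(R_m) = 0.0164 / 0.0202 = 0.8119
MRP = 10.01% − 2.09% = 7.92%
E(R) = R_f + β × MRP = 2.09% + 0.8119 × 7.92% = 8.52%

8.52%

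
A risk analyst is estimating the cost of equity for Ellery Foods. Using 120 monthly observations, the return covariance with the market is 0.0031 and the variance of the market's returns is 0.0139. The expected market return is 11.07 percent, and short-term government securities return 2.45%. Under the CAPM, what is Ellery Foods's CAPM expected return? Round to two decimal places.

β = Cov(R_i, R_m) / Var(R_m) = 0.0031 / 0.0139 = 0.2230
MRP = 11.07% − 2.45% = 8.62%
E(R) = R_f + β × MRP = 2.45% + 0.2230 × 8.62% = 4.37%

4.37%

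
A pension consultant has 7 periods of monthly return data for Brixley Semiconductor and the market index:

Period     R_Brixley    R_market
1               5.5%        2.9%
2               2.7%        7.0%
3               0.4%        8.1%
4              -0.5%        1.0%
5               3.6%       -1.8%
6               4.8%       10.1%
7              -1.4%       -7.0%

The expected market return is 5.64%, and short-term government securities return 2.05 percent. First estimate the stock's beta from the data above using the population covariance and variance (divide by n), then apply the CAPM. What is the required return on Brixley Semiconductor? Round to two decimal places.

Mean R_i = (5.5 + 2.7 + 0.4 − 0.5 + 3.6 + 4.8 − 1.4) / 7 = 2.1571%
Mean R_m = (2.9 + 7.0 + 8.1 + 1.0 − 1.8 + 10.1 − 7.0) / 7 = 2.9000%
Σ(R_i − R̄_i)(R_m − R̄_m) = 45.6000  ⇒  Cov = 45.6000 / 7 = 6.5143
Σ(R_m − R̄_m)² = 219.4000  ⇒  Var(R_m) = 219.4000 / 7 = 31.3429
β = Cov / Var(R_m) = 6.5143 / 31.3429 = 0.2078
MRP = 5.64% − 2.05% = 3.59%
E(R) = R_f + β × MRP = 2.05% + 0.2078 × 3.59% = 2.80%

2.80%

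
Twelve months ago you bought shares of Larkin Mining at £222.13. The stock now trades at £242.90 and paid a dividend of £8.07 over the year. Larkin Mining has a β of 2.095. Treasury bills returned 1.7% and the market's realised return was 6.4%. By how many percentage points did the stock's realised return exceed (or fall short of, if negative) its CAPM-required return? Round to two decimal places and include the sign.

+1.44%

Realised HPR = (P1 + D1 − P0) / P0 = (242.90 + 8.07 − 222.13) / 222.13 = 28.84 / 222.13 = 12.9834%
MRP = 6.4% − 1.7% = 4.70%
CAPM required = R_f + β·MRP = 1.7% + 2.095 × 4.7% = 11.5465%
α = realised − required = 12.9834% − 11.5465% = +1.44%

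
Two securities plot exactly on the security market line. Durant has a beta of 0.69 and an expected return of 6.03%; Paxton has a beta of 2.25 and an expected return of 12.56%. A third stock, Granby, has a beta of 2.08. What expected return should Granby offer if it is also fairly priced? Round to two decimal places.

11.85%

MRP (SML slope) = (12.56% − 6.03%) / (2.25 − 0.69) = 6.53% / 1.56 = 4.1859%
R_f (intercept) = 6.03% − 0.69 × 4.1859% = 3.1417%
E(R_Granby) = R_f + β × MRP = 3.1417% + 2.08 × 4.1859% = 11.85%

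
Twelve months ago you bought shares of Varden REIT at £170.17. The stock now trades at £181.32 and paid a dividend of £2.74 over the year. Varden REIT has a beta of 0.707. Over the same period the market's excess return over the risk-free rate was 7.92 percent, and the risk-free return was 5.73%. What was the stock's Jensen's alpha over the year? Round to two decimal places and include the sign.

-3.17%

Realised HPR = (P1 + D1 − P0) / P0 = (181.32 + 2.74 − 170.17) / 170.17 = 13.89 / 170.17 = 8.1624%
CAPM required = R_f + β·MRP = 5.73% + 0.707 × 7.92% = 11.32944%
α = realised − required = 8.1624% − 11.32944% = -3.17%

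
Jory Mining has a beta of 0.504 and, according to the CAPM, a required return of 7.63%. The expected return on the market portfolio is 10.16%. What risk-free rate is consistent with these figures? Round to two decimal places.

5.06%

E(R) = R_f + β(E(R_m) − R_f) = R_f(1 − β) + β·E(R_m)
7.63% = R_f × (1 − 0.504) + 0.504 × 10.16%
7.63% = R_f × 0.496 + 5.12064%
R_f = (7.63% − 5.12064%) / 0.496 = 5.06%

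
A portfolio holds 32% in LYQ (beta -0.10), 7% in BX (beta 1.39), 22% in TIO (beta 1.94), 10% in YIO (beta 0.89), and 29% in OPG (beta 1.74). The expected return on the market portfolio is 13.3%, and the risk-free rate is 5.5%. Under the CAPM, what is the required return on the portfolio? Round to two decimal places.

13.97%

β_P = Σ w_i β_i = 0.32×-0.10 + 0.07×1.39 + 0.22×1.94 + 0.10×0.89 + 0.29×1.74 = 1.0857
MRP = 13.3% − 5.5% = 7.80%
E(R_P) = R_f + β_P × MRP = 5.5% + 1.0857 × 7.8% = 13.97%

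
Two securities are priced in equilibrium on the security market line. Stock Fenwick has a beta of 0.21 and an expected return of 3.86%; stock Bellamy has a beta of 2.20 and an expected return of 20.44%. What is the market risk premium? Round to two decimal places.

8.33%

Both satisfy E(R) = R_f + β·MRP, so the slope of the SML is
MRP = (20.44% − 3.86%) / (2.20 − 0.21) = 16.58% / 1.99 = 8.3317%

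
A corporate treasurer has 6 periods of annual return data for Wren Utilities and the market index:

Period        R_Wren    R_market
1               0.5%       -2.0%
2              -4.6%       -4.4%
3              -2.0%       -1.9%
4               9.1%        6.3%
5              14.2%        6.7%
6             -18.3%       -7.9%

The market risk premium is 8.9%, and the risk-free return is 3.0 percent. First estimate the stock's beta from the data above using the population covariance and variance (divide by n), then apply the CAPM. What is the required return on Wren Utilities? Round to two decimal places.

19.51%

Mean R_i = (0.5 − 4.6 − 2.0 + 9.1 + 14.2 − 18.3) / 6 = -0.1833%
Mean R_m = (-2.0 − 4.4 − 1.9 + 6.3 + 6.7 − 7.9) / 6 = -0.5333%
Σ(R_i − R̄_i)(R_m − R̄_m) = 319.4933  ⇒  Cov = 319.4933 / 6 = 53.2489
Σ(R_m − R̄_m)² = 172.2533  ⇒  Var(R_m) = 172.2533 / 6 = 28.7089
β = Cov / Var(R_m) = 53.2489 / 28.7089 = 1.8548
E(R) = R_f + β × MRP = 3.0% + 1.8548 × 8.9% = 19.51%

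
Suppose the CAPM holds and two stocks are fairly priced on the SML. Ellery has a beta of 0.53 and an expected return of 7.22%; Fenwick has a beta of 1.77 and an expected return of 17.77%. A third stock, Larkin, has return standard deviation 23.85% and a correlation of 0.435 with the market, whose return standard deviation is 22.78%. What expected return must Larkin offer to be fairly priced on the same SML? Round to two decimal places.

6.59%

MRP = (17.77% − 7.22%) / (1.77 − 0.53) = 8.5081%
R_f = 7.22% − 0.53 × 8.5081% = 2.7107%
β_Larkin = ρ·σ_i/σ_m = 0.435 × 23.85 / 22.78 = 0.4554
E(R_Larkin) = R_f + β × MRP = 2.7107% + 0.4554 × 8.5081% = 6.59%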